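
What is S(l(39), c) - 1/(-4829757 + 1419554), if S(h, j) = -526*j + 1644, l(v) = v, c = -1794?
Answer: 3223623973465/3410203 ≈ 9.4529e+5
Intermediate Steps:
S(h, j) = 1644 - 526*j
S(l(39), c) - 1/(-4829757 + 1419554) = (1644 - 526*(-1794)) - 1/(-4829757 + 1419554) = (1644 + 943644) - 1/(-3410203) = 945288 - 1*(-1/3410203) = 945288 + 1/3410203 = 3223623973465/3410203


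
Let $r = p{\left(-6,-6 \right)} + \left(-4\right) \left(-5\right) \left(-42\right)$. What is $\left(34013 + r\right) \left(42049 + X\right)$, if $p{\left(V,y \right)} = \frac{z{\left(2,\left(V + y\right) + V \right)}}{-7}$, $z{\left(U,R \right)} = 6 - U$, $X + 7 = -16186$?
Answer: $\frac{6003944192}{7} \approx 8.5771 \cdot 10^{8}$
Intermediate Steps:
$X = -16193$ ($X = -7 - 16186 = -16193$)
$p{\left(V,y \right)} = - \frac{4}{7}$ ($p{\left(V,y \right)} = \frac{6 - 2}{-7} = \left(6 - 2\right) \left(- \frac{1}{7}\right) = 4 \left(- \frac{1}{7}\right) = - \frac{4}{7}$)
$r = - \frac{5884}{7}$ ($r = - \frac{4}{7} + \left(-4\right) \left(-5\right) \left(-42\right) = - \frac{4}{7} + 20 \left(-42\right) = - \frac{4}{7} - 840 = - \frac{5884}{7} \approx -840.57$)
$\left(34013 + r\right) \left(42049 + X\right) = \left(34013 - \frac{5884}{7}\right) \left(42049 - 16193\right) = \frac{232207}{7} \cdot 25856 = \frac{6003944192}{7}$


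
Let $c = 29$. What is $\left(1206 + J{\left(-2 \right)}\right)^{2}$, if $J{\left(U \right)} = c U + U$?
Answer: $1313316$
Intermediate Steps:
$J{\left(U \right)} = 30 U$ ($J{\left(U \right)} = 29 U + U = 30 U$)
$\left(1206 + J{\left(-2 \right)}\right)^{2} = \left(1206 + 30 \left(-2\right)\right)^{2} = \left(1206 - 60\right)^{2} = 1146^{2} = 1313316$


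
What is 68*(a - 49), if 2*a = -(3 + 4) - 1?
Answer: -3604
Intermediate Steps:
a = -4 (a = (-(3 + 4) - 1)/2 = (-1*7 - 1)/2 = (-7 - 1)/2 = (½)*(-8) = -4)
68*(a - 49) = 68*(-4 - 49) = 68*(-53) = -3604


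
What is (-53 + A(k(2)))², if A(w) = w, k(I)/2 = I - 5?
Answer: 3481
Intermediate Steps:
k(I) = -10 + 2*I (k(I) = 2*(I - 5) = 2*(-5 + I) = -10 + 2*I)
(-53 + A(k(2)))² = (-53 + (-10 + 2*2))² = (-53 + (-10 + 4))² = (-53 - 6)² = (-59)² = 3481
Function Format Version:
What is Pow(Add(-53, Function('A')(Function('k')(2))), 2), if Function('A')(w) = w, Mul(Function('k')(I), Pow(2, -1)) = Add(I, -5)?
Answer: 3481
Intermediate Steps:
Function('k')(I) = Add(-10, Mul(2, I)) (Function('k')(I) = Mul(2, Add(I, -5)) = Mul(2, Add(-5, I)) = Add(-10, Mul(2, I)))
Pow(Add(-53, Function('A')(Function('k')(2))), 2) = Pow(Add(-53, Add(-10, Mul(2, 2))), 2) = Pow(Add(-53, Add(-10, 4)), 2) = Pow(Add(-53, -6), 2) = Pow(-59, 2) = 3481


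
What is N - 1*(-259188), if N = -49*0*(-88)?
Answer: 259188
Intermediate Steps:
N = 0 (N = 0*(-88) = 0)
N - 1*(-259188) = 0 - 1*(-259188) = 0 + 259188 = 259188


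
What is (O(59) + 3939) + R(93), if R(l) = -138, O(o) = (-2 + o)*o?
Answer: 7164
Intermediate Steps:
O(o) = o*(-2 + o)
(O(59) + 3939) + R(93) = (59*(-2 + 59) + 3939) - 138 = (59*57 + 3939) - 138 = (3363 + 3939) - 138 = 7302 - 138 = 7164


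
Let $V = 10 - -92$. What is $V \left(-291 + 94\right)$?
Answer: $-20094$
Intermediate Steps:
$V = 102$ ($V = 10 + 92 = 102$)
$V \left(-291 + 94\right) = 102 \left(-291 + 94\right) = 102 \left(-197\right) = -20094$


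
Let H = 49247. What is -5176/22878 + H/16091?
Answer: 521692925/184064949 ≈ 2.8343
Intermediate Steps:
-5176/22878 + H/16091 = -5176/22878 + 49247/16091 = -5176*1/22878 + 49247*(1/16091) = -2588/11439 + 49247/16091 = 521692925/184064949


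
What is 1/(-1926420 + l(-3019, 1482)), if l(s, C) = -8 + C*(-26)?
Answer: -1/1964960 ≈ -5.0892e-7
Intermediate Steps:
l(s, C) = -8 - 26*C
1/(-1926420 + l(-3019, 1482)) = 1/(-1926420 + (-8 - 26*1482)) = 1/(-1926420 + (-8 - 38532)) = 1/(-1926420 - 38540) = 1/(-1964960) = -1/1964960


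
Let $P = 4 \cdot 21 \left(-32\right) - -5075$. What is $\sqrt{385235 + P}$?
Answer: $\sqrt{387622} \approx 622.59$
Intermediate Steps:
$P = 2387$ ($P = 84 \left(-32\right) + 5075 = -2688 + 5075 = 2387$)
$\sqrt{385235 + P} = \sqrt{385235 + 2387} = \sqrt{387622}$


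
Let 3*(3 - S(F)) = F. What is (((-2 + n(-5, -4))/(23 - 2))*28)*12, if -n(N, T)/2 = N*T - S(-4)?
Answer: -1600/3 ≈ -533.33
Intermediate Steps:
S(F) = 3 - F/3
n(N, T) = 26/3 - 2*N*T (n(N, T) = -2*(N*T - (3 - 1/3*(-4))) = -2*(N*T - (3 + 4/3)) = -2*(N*T - 1*13/3) = -2*(N*T - 13/3) = -2*(-13/3 + N*T) = 26/3 - 2*N*T)
(((-2 + n(-5, -4))/(23 - 2))*28)*12 = (((-2 + (26/3 - 2*(-5)*(-4)))/(23 - 2))*28)*12 = (((-2 + (26/3 - 40))/21)*28)*12 = (((-2 - 94/3)*(1/21))*28)*12 = (-100/3*1/21*28)*12 = -100/63*28*12 = -400/9*12 = -1600/3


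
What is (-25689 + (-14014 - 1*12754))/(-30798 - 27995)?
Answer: 52457/58793 ≈ 0.89223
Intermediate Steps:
(-25689 + (-14014 - 1*12754))/(-30798 - 27995) = (-25689 + (-14014 - 12754))/(-58793) = (-25689 - 26768)*(-1/58793) = -52457*(-1/58793) = 52457/58793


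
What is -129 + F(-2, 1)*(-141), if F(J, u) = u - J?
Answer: -552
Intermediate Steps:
-129 + F(-2, 1)*(-141) = -129 + (1 - 1*(-2))*(-141) = -129 + (1 + 2)*(-141) = -129 + 3*(-141) = -129 - 423 = -552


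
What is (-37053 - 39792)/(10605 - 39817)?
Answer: 705/268 ≈ 2.6306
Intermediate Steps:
(-37053 - 39792)/(10605 - 39817) = -76845/(-29212) = -76845*(-1/29212) = 705/268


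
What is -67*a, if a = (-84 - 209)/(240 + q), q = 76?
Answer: 19631/316 ≈ 62.123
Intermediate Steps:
a = -293/316 (a = (-84 - 209)/(240 + 76) = -293/316 ≈ -0.92722)
-67*a = -67*(-293/316) = 19631/316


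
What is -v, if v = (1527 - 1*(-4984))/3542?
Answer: -6511/3542 ≈ -1.8382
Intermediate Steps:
v = 6511/3542 (v = (1527 + 4984)*(1/3542) = 6511*(1/3542) = 6511/3542 ≈ 1.8382)
-v = -1*6511/3542 = -6511/3542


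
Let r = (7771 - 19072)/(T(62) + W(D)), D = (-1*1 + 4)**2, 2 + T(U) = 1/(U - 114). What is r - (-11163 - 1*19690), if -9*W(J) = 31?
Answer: 84179989/2557 ≈ 32921.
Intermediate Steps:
T(U) = -2 + 1/(-114 + U) (T(U) = -2 + 1/(U - 114) = -2 + 1/(-114 + U))
D = 9 (D = (-1 + 4)**2 = 3**2 = 9)
W(J) = -31/9 (W(J) = -1/9*31 = -31/9)
r = 5288868/2557 (r = (7771 - 19072)/((229 - 2*62)/(-114 + 62) - 31/9) = -11301/((229 - 124)/(-52) - 31/9) = -11301/(-1/52*105 - 31/9) = -11301/(-105/52 - 31/9) = -11301/(-2557/468) = -11301*(-468/2557) = 5288868/2557 ≈ 2068.4)
r - (-11163 - 1*19690) = 5288868/2557 - (-11163 - 1*19690) = 5288868/2557 - (-11163 - 19690) = 5288868/2557 - 1*(-30853) = 5288868/2557 + 30853 = 84179989/2557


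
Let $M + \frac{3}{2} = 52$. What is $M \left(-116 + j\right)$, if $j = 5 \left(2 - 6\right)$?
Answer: $-6868$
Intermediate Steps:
$M = \frac{101}{2}$ ($M = - \frac{3}{2} + 52 = \frac{101}{2} \approx 50.5$)
$j = -20$ ($j = 5 \left(-4\right) = -20$)
$M \left(-116 + j\right) = \frac{101 \left(-116 - 20\right)}{2} = \frac{101}{2} \left(-136\right) = -6868$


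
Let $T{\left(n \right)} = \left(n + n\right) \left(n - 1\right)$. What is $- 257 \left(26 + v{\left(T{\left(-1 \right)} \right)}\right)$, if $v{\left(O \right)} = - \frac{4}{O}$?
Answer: $-6425$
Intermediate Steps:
$T{\left(n \right)} = 2 n \left(-1 + n\right)$
$- 257 \left(26 + v{\left(T{\left(-1 \right)} \right)}\right) = - 257 \left(26 - \frac{4}{2 \left(-1\right) \left(-1 - 1\right)}\right) = - 257 \left(26 - \frac{4}{2 \left(-1\right) \left(-2\right)}\right) = - 257 \left(26 - \frac{4}{4}\right) = - 257 \left(26 - 1\right) = \left(-257\right) 25 = -6425$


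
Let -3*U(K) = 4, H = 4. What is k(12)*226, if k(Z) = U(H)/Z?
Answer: -226/9 ≈ -25.111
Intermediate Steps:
U(K) = -4/3 (U(K) = -⅓*4 = -4/3)
k(Z) = -4/(3*Z)
k(12)*226 = -4/3/12*226 = -4/3*1/12*226 = -⅑*226 = -226/9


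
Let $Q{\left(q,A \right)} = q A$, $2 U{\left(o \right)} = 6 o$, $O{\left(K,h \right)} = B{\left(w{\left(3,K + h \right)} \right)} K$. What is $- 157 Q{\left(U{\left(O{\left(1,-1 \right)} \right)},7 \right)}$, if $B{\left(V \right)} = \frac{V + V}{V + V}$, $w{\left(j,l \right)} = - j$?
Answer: $-3297$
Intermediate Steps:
$B{\left(V \right)} = 1$ ($B{\left(V \right)} = \frac{2 V}{2 V} = 2 V \frac{1}{2 V} = 1$)
$O{\left(K,h \right)} = K$ ($O{\left(K,h \right)} = 1 K = K$)
$U{\left(o \right)} = 3 o$ ($U{\left(o \right)} = \frac{6 o}{2} = 3 o$)
$Q{\left(q,A \right)} = A q$
$- 157 Q{\left(U{\left(O{\left(1,-1 \right)} \right)},7 \right)} = - 157 \cdot 7 \cdot 3 \cdot 1 = - 157 \cdot 7 \cdot 3 = \left(-157\right) 21 = -3297$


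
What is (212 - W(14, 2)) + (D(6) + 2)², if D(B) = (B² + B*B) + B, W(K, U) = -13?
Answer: 6625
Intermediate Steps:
D(B) = B + 2*B² (D(B) = (B² + B²) + B = 2*B² + B = B + 2*B²)
(212 - W(14, 2)) + (D(6) + 2)² = (212 - 1*(-13)) + (6*(1 + 2*6) + 2)² = (212 + 13) + (6*(1 + 12) + 2)² = 225 + (6*13 + 2)² = 225 + (78 + 2)² = 225 + 80² = 225 + 6400 = 6625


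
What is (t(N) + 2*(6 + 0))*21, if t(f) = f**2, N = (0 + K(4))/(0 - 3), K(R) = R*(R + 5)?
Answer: 3276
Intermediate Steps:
K(R) = R*(5 + R)
N = -12 (N = (0 + 4*(5 + 4))/(0 - 3) = (0 + 4*9)/(-3) = (0 + 36)*(-1/3) = 36*(-1/3) = -12)
(t(N) + 2*(6 + 0))*21 = ((-12)**2 + 2*(6 + 0))*21 = (144 + 2*6)*21 = (144 + 12)*21 = 156*21 = 3276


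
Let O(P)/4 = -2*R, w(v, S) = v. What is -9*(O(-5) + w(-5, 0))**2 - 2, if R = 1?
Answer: -1523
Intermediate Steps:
O(P) = -8 (O(P) = 4*(-2*1) = 4*(-2) = -8)
-9*(O(-5) + w(-5, 0))**2 - 2 = -9*(-8 - 5)**2 - 2 = -9*(-13)**2 - 2 = -9*169 - 2 = -1521 - 2 = -1523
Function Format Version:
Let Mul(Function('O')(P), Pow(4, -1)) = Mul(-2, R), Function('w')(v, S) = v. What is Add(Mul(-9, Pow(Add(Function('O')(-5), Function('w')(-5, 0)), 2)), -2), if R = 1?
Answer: -1523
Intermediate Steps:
Function('O')(P) = -8 (Function('O')(P) = Mul(4, Mul(-2, 1)) = Mul(4, -2) = -8)
Add(Mul(-9, Pow(Add(Function('O')(-5), Function('w')(-5, 0)), 2)), -2) = Add(Mul(-9, Pow(Add(-8, -5), 2)), -2) = Add(Mul(-9, Pow(-13, 2)), -2) = Add(Mul(-9, 169), -2) = Add(-1521, -2) = -1523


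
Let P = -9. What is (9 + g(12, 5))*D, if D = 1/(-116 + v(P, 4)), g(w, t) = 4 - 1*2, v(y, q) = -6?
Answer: -11/122 ≈ -0.090164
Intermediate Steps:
g(w, t) = 2 (g(w, t) = 4 - 2 = 2)
D = -1/122 (D = 1/(-116 - 6) = 1/(-122) = -1/122 ≈ -0.0081967)
(9 + g(12, 5))*D = (9 + 2)*(-1/122) = 11*(-1/122) = -11/122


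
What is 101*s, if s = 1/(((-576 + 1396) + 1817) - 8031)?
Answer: -101/5394 ≈ -0.018725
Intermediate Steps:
s = -1/5394 (s = 1/((820 + 1817) - 8031) = 1/(2637 - 8031) = 1/(-5394) = -1/5394 ≈ -0.00018539)
101*s = 101*(-1/5394) = -101/5394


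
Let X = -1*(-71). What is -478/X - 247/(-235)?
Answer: -94793/16685 ≈ -5.6813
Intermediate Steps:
X = 71
-478/X - 247/(-235) = -478/71 - 247/(-235) = -478*1/71 - 247*(-1/235) = -478/71 + 247/235 = -94793/16685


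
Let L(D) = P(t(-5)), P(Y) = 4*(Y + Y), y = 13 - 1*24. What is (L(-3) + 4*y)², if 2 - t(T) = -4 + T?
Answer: 1936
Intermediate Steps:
t(T) = 6 - T (t(T) = 2 - (-4 + T) = 2 + (4 - T) = 6 - T)
y = -11 (y = 13 - 24 = -11)
P(Y) = 8*Y (P(Y) = 4*(2*Y) = 8*Y)
L(D) = 88 (L(D) = 8*(6 - 1*(-5)) = 8*(6 + 5) = 8*11 = 88)
(L(-3) + 4*y)² = (88 + 4*(-11))² = (88 - 44)² = 44² = 1936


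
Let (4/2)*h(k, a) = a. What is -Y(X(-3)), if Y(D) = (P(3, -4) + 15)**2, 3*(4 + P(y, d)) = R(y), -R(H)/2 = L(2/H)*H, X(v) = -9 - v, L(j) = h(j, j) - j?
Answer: -1225/9 ≈ -136.11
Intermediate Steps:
h(k, a) = a/2
L(j) = -j/2 (L(j) = j/2 - j = -j/2)
R(H) = 2 (R(H) = -2*(-1/H)*H = -2*(-1) = 2)
P(y, d) = -10/3 (P(y, d) = -4 + (1/3)*2 = -4 + 2/3 = -10/3)
Y(D) = 1225/9 (Y(D) = (-10/3 + 15)**2 = (35/3)**2 = 1225/9)
-Y(X(-3)) = -1*1225/9 = -1225/9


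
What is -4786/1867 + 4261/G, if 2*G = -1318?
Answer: -11109261/1230353 ≈ -9.0293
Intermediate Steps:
G = -659 (G = (1/2)*(-1318) = -659)
-4786/1867 + 4261/G = -4786/1867 + 4261/(-659) = -4786*1/1867 + 4261*(-1/659) = -4786/1867 - 4261/659 = -11109261/1230353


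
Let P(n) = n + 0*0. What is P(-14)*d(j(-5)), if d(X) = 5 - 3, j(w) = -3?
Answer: -28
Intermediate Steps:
d(X) = 2
P(n) = n (P(n) = n + 0 = n)
P(-14)*d(j(-5)) = -14*2 = -28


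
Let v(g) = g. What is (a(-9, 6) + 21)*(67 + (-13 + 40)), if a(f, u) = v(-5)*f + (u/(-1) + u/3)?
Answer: 5828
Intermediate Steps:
a(f, u) = -5*f - 2*u/3 (a(f, u) = -5*f + (u/(-1) + u/3) = -5*f + (u*(-1) + u*(⅓)) = -5*f + (-u + u/3) = -5*f - 2*u/3)
(a(-9, 6) + 21)*(67 + (-13 + 40)) = ((-5*(-9) - ⅔*6) + 21)*(67 + (-13 + 40)) = ((45 - 4) + 21)*(67 + 27) = (41 + 21)*94 = 62*94 = 5828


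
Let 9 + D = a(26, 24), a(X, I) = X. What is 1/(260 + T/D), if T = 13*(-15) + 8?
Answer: 1/249 ≈ 0.0040161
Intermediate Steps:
T = -187 (T = -195 + 8 = -187)
D = 17 (D = -9 + 26 = 17)
1/(260 + T/D) = 1/(260 - 187/17) = 1/(260 - 187*1/17) = 1/(260 - 11) = 1/249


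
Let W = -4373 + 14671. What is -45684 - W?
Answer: -55982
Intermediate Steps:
W = 10298
-45684 - W = -45684 - 1*10298 = -45684 - 10298 = -55982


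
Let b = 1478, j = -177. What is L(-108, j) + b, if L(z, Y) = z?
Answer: 1370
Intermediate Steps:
L(-108, j) + b = -108 + 1478 = 1370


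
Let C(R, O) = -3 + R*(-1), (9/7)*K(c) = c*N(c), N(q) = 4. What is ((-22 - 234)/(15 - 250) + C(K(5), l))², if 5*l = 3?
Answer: 1364637481/4473225 ≈ 305.07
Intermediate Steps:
l = ⅗ (l = (⅕)*3 = ⅗ ≈ 0.60000)
K(c) = 28*c/9 (K(c) = 7*(c*4)/9 = 7*(4*c)/9 = 28*c/9)
C(R, O) = -3 - R
((-22 - 234)/(15 - 250) + C(K(5), l))² = ((-22 - 234)/(15 - 250) + (-3 - 28*5/9))² = (-256/(-235) + (-3 - 1*140/9))² = (-256*(-1/235) + (-3 - 140/9))² = (256/235 - 167/9)² = (-36941/2115)² = 1364637481/4473225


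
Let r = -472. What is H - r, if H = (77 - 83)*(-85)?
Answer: 982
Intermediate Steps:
H = 510 (H = -6*(-85) = 510)
H - r = 510 - 1*(-472) = 510 + 472 = 982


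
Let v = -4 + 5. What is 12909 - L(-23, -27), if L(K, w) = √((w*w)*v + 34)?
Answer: 12909 - √763 ≈ 12881.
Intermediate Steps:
v = 1
L(K, w) = √(34 + w²) (L(K, w) = √((w*w)*1 + 34) = √(w²*1 + 34) = √(w² + 34) = √(34 + w²))
12909 - L(-23, -27) = 12909 - √(34 + (-27)²) = 12909 - √(34 + 729) = 12909 - √763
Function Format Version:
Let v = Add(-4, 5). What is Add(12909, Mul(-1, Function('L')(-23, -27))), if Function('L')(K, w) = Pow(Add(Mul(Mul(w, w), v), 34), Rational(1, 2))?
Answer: Add(12909, Mul(-1, Pow(763, Rational(1, 2)))) ≈ 12881.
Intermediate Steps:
v = 1
Function('L')(K, w) = Pow(Add(34, Pow(w, 2)), Rational(1, 2)) (Function('L')(K, w) = Pow(Add(Mul(Mul(w, w), 1), 34), Rational(1, 2)) = Pow(Add(Mul(Pow(w, 2), 1), 34), Rational(1, 2)) = Pow(Add(Pow(w, 2), 34), Rational(1, 2)) = Pow(Add(34, Pow(w, 2)), Rational(1, 2)))
Add(12909, Mul(-1, Function('L')(-23, -27))) = Add(12909, Mul(-1, Pow(Add(34, Pow(-27, 2)), Rational(1, 2)))) = Add(12909, Mul(-1, Pow(Add(34, 729), Rational(1, 2)))) = Add(12909, Mul(-1, Pow(763, Rational(1, 2))))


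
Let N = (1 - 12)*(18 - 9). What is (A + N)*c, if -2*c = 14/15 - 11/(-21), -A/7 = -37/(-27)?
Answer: 24922/315 ≈ 79.117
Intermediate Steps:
A = -259/27 (A = -(-259)/(-27) = -(-259)*(-1)/27 = -7*37/27 = -259/27 ≈ -9.5926)
c = -51/70 (c = -(14/15 - 11/(-21))/2 = -(14*(1/15) - 11*(-1/21))/2 = -(14/15 + 11/21)/2 = -½*51/35 = -51/70 ≈ -0.72857)
N = -99 (N = -11*9 = -99)
(A + N)*c = (-259/27 - 99)*(-51/70) = -2932/27*(-51/70) = 24922/315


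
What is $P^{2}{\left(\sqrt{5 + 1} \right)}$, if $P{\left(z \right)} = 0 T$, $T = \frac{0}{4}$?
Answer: $0$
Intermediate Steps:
$T = 0$ ($T = 0 \cdot \frac{1}{4} = 0$)
$P{\left(z \right)} = 0$ ($P{\left(z \right)} = 0 \cdot 0 = 0$)
$P^{2}{\left(\sqrt{5 + 1} \right)} = 0^{2} = 0$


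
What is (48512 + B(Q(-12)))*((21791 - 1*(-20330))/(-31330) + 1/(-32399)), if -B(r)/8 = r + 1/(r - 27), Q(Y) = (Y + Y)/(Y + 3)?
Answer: -2415428650774092/37049714455 ≈ -65194.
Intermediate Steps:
Q(Y) = 2*Y/(3 + Y) (Q(Y) = (2*Y)/(3 + Y) = 2*Y/(3 + Y))
B(r) = -8*r - 8/(-27 + r) (B(r) = -8*(r + 1/(r - 27)) = -8*(r + 1/(-27 + r)) = -8*r - 8/(-27 + r))
(48512 + B(Q(-12)))*((21791 - 1*(-20330))/(-31330) + 1/(-32399)) = (48512 + 8*(-1 - (2*(-12)/(3 - 12))**2 + 27*(2*(-12)/(3 - 12)))/(-27 + 2*(-12)/(3 - 12)))*((21791 - 1*(-20330))/(-31330) + 1/(-32399)) = (48512 + 8*(-1 - (2*(-12)/(-9))**2 + 27*(2*(-12)/(-9)))/(-27 + 2*(-12)/(-9)))*((21791 + 20330)*(-1/31330) - 1/32399) = (48512 + 8*(-1 - (2*(-12)*(-1/9))**2 + 27*(2*(-12)*(-1/9)))/(-27 + 2*(-12)*(-1/9)))*(42121*(-1/31330) - 1/32399) = (48512 + 8*(-1 - (8/3)**2 + 27*(8/3))/(-27 + 8/3))*(-42121/31330 - 1/32399) = (48512 + 8*(-1 - 1*64/9 + 72)/(-73/3))*(-1364709609/1015060670) = (48512 + 8*(-3/73)*(-1 - 64/9 + 72))*(-1364709609/1015060670) = (48512 + 8*(-3/73)*(575/9))*(-1364709609/1015060670) = (48512 - 4600/219)*(-1364709609/1015060670) = (10619528/219)*(-1364709609/1015060670) = -2415428650774092/37049714455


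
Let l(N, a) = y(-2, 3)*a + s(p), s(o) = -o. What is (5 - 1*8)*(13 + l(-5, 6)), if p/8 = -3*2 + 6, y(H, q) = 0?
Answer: -39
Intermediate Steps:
p = 0 (p = 8*(-3*2 + 6) = 8*(-6 + 6) = 8*0 = 0)
l(N, a) = 0 (l(N, a) = 0*a - 1*0 = 0 + 0 = 0)
(5 - 1*8)*(13 + l(-5, 6)) = (5 - 1*8)*(13 + 0) = (5 - 8)*13 = -3*13 = -39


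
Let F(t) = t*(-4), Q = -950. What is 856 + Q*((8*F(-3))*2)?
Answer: -181544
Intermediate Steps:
F(t) = -4*t
856 + Q*((8*F(-3))*2) = 856 - 950*8*(-4*(-3))*2 = 856 - 950*8*12*2 = 856 - 91200*2 = 856 - 950*192 = 856 - 182400 = -181544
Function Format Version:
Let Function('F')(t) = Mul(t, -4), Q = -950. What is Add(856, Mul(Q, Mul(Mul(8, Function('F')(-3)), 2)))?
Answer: -181544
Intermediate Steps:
Function('F')(t) = Mul(-4, t)
Add(856, Mul(Q, Mul(Mul(8, Function('F')(-3)), 2))) = Add(856, Mul(-950, Mul(Mul(8, Mul(-4, -3)), 2))) = Add(856, Mul(-950, Mul(Mul(8, 12), 2))) = Add(856, Mul(-950, Mul(96, 2))) = Add(856, Mul(-950, 192)) = Add(856, -182400) = -181544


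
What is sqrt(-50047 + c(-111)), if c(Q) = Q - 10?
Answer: 2*I*sqrt(12542) ≈ 223.98*I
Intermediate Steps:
c(Q) = -10 + Q
sqrt(-50047 + c(-111)) = sqrt(-50047 + (-10 - 111)) = sqrt(-50047 - 121) = sqrt(-50168) = 2*I*sqrt(12542)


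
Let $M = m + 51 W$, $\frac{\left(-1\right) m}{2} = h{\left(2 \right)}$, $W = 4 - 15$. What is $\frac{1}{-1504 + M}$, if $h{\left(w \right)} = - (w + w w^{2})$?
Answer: $- \frac{1}{2045} \approx -0.000489$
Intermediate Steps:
$h{\left(w \right)} = - w - w^{3}$ ($h{\left(w \right)} = - (w + w^{3}) = - w - w^{3}$)
$W = -11$ ($W = 4 - 15 = -11$)
$m = 20$ ($m = - 2 \left(\left(-1\right) 2 - 2^{3}\right) = - 2 \left(-2 - 8\right) = \left(-2\right) \left(-10\right) = 20$)
$M = -541$ ($M = 20 + 51 \left(-11\right) = 20 - 561 = -541$)
$\frac{1}{-1504 + M} = \frac{1}{-1504 - 541} = \frac{1}{-2045} = - \frac{1}{2045}$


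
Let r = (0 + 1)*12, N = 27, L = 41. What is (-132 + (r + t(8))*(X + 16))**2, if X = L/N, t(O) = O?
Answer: 34762816/729 ≈ 47686.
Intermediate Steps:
X = 41/27 ≈ 1.5185
r = 12 (r = 1*12 = 12)
(-132 + (r + t(8))*(X + 16))**2 = (-132 + (12 + 8)*(41/27 + 16))**2 = (-132 + 20*(473/27))**2 = (-132 + 9460/27)**2 = (5896/27)**2 = 34762816/729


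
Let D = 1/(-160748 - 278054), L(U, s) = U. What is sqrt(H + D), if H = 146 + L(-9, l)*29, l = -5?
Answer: I*sqrt(22142927887262)/438802 ≈ 10.724*I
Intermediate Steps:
D = -1/438802 (D = 1/(-438802) = -1/438802 ≈ -2.2789e-6)
H = -115 (H = 146 - 9*29 = 146 - 261 = -115)
sqrt(H + D) = sqrt(-115 - 1/438802) = sqrt(-50462231/438802) = I*sqrt(22142927887262)/438802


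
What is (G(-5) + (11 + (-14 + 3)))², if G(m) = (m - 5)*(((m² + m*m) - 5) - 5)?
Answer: 160000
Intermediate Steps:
G(m) = (-10 + 2*m²)*(-5 + m) (G(m) = (-5 + m)*(((m² + m²) - 5) - 5) = (-5 + m)*((2*m² - 5) - 5) = (-5 + m)*((-5 + 2*m²) - 5) = (-5 + m)*(-10 + 2*m²) = (-10 + 2*m²)*(-5 + m))
(G(-5) + (11 + (-14 + 3)))² = ((50 - 10*(-5) - 10*(-5)² + 2*(-5)³) + (11 + (-14 + 3)))² = ((50 + 50 - 10*25 + 2*(-125)) + (11 - 11))² = ((50 + 50 - 250 - 250) + 0)² = (-400 + 0)² = (-400)² = 160000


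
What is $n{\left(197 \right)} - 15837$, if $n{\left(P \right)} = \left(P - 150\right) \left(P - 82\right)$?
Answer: $-10432$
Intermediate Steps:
$n{\left(P \right)} = \left(-150 + P\right) \left(-82 + P\right)$
$n{\left(197 \right)} - 15837 = \left(12300 + 197^{2} - 45704\right) - 15837 = \left(12300 + 38809 - 45704\right) - 15837 = 5405 - 15837 = -10432$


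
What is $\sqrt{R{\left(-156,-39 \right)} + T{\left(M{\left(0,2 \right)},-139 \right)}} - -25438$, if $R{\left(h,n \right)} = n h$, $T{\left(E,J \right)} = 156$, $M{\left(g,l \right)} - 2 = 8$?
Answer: $25438 + 4 \sqrt{390} \approx 25517.0$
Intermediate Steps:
$M{\left(g,l \right)} = 10$ ($M{\left(g,l \right)} = 2 + 8 = 10$)
$R{\left(h,n \right)} = h n$
$\sqrt{R{\left(-156,-39 \right)} + T{\left(M{\left(0,2 \right)},-139 \right)}} - -25438 = \sqrt{\left(-156\right) \left(-39\right) + 156} - -25438 = \sqrt{6084 + 156} + 25438 = \sqrt{6240} + 25438 = 4 \sqrt{390} + 25438 = 25438 + 4 \sqrt{390}$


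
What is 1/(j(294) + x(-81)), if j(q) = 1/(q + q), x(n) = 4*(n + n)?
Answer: -588/381023 ≈ -0.0015432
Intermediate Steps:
x(n) = 8*n (x(n) = 4*(2*n) = 8*n)
j(q) = 1/(2*q)
1/(j(294) + x(-81)) = 1/((1/2)/294 + 8*(-81)) = 1/((1/2)*(1/294) - 648) = 1/(1/588 - 648) = 1/(-381023/588) = -588/381023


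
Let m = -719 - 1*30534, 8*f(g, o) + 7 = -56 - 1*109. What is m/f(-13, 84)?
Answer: 62506/43 ≈ 1453.6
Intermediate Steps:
f(g, o) = -43/2 (f(g, o) = -7/8 + (-56 - 1*109)/8 = -7/8 + (-56 - 109)/8 = -7/8 + (1/8)*(-165) = -7/8 - 165/8 = -43/2)
m = -31253 (m = -719 - 30534 = -31253)
m/f(-13, 84) = -31253/(-43/2) = -31253*(-2/43) = 62506/43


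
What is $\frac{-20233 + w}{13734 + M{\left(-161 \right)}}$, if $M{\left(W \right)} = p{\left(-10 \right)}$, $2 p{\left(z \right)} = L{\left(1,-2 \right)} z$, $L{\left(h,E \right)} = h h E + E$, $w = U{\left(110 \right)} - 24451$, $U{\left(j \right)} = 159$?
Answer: $- \frac{3425}{1058} \approx -3.2372$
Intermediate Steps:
$w = -24292$ ($w = 159 - 24451 = -24292$)
$L{\left(h,E \right)} = E + E h^{2}$ ($L{\left(h,E \right)} = h^{2} E + E = E h^{2} + E = E + E h^{2}$)
$p{\left(z \right)} = - 2 z$ ($p{\left(z \right)} = \frac{- 2 \left(1 + 1^{2}\right) z}{2} = \frac{- 2 \left(1 + 1\right) z}{2} = \frac{\left(-2\right) 2 z}{2} = \frac{\left(-4\right) z}{2} = - 2 z$)
$M{\left(W \right)} = 20$ ($M{\left(W \right)} = \left(-2\right) \left(-10\right) = 20$)
$\frac{-20233 + w}{13734 + M{\left(-161 \right)}} = \frac{-20233 - 24292}{13734 + 20} = - \frac{44525}{13754} = \left(-44525\right) \frac{1}{13754} = - \frac{3425}{1058}$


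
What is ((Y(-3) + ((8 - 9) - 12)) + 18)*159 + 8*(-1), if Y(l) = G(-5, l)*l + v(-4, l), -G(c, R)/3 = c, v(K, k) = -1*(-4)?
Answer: -5732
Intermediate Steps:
v(K, k) = 4
G(c, R) = -3*c
Y(l) = 4 + 15*l (Y(l) = (-3*(-5))*l + 4 = 15*l + 4 = 4 + 15*l)
((Y(-3) + ((8 - 9) - 12)) + 18)*159 + 8*(-1) = (((4 + 15*(-3)) + ((8 - 9) - 12)) + 18)*159 + 8*(-1) = (((4 - 45) + (-1 - 12)) + 18)*159 - 8 = ((-41 - 13) + 18)*159 - 8 = (-54 + 18)*159 - 8 = -36*159 - 8 = -5724 - 8 = -5732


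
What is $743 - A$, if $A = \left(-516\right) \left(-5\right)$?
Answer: $-1837$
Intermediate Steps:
$A = 2580$
$743 - A = 743 - 2580 = -1837$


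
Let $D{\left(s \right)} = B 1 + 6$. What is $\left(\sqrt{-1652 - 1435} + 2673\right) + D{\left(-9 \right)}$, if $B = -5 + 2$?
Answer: $2676 + 21 i \sqrt{7} \approx 2676.0 + 55.561 i$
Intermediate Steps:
$B = -3$
$D{\left(s \right)} = 3$ ($D{\left(s \right)} = \left(-3\right) 1 + 6 = -3 + 6 = 3$)
$\left(\sqrt{-1652 - 1435} + 2673\right) + D{\left(-9 \right)} = \left(\sqrt{-1652 - 1435} + 2673\right) + 3 = \left(\sqrt{-3087} + 2673\right) + 3 = \left(21 i \sqrt{7} + 2673\right) + 3 = \left(2673 + 21 i \sqrt{7}\right) + 3 = 2676 + 21 i \sqrt{7}$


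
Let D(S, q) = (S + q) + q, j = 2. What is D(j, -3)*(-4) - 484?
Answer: -468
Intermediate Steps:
D(S, q) = S + 2*q
D(j, -3)*(-4) - 484 = (2 + 2*(-3))*(-4) - 484 = (2 - 6)*(-4) - 484 = -4*(-4) - 484 = 16 - 484 = -468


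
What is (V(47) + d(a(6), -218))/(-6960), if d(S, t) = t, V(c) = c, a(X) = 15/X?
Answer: 57/2320 ≈ 0.024569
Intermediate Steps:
(V(47) + d(a(6), -218))/(-6960) = (47 - 218)/(-6960) = -171*(-1/6960) = 57/2320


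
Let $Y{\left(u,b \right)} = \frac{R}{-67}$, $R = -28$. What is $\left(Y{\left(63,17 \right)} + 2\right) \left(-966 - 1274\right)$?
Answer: $- \frac{362880}{67} \approx -5416.1$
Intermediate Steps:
$Y{\left(u,b \right)} = \frac{28}{67}$ ($Y{\left(u,b \right)} = - \frac{28}{-67} = \left(-28\right) \left(- \frac{1}{67}\right) = \frac{28}{67}$)
$\left(Y{\left(63,17 \right)} + 2\right) \left(-966 - 1274\right) = \left(\frac{28}{67} + 2\right) \left(-966 - 1274\right) = \frac{162}{67} \left(-2240\right) = - \frac{362880}{67}$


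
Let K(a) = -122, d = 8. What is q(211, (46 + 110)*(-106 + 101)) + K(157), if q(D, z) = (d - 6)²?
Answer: -118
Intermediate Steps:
q(D, z) = 4 (q(D, z) = (8 - 6)² = 2² = 4)
q(211, (46 + 110)*(-106 + 101)) + K(157) = 4 - 122 = -118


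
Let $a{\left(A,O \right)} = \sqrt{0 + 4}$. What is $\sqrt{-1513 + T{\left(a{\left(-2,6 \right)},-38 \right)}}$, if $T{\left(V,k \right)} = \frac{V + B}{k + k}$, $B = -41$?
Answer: $\frac{i \sqrt{2184031}}{38} \approx 38.891 i$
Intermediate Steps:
$a{\left(A,O \right)} = 2$ ($a{\left(A,O \right)} = \sqrt{4} = 2$)
$T{\left(V,k \right)} = \frac{-41 + V}{2 k}$ ($T{\left(V,k \right)} = \frac{V - 41}{k + k} = \frac{-41 + V}{2 k}$)
$\sqrt{-1513 + T{\left(a{\left(-2,6 \right)},-38 \right)}} = \sqrt{-1513 + \frac{-41 + 2}{2 \left(-38\right)}} = \sqrt{-1513 + \frac{1}{2} \left(- \frac{1}{38}\right) \left(-39\right)} = \sqrt{-1513 + \frac{39}{76}} = \sqrt{- \frac{114949}{76}} = \frac{i \sqrt{2184031}}{38}$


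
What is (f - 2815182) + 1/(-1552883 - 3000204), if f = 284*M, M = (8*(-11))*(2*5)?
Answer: -13955676069875/4553087 ≈ -3.0651e+6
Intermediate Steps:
M = -880 (M = -88*10 = -880)
f = -249920 (f = 284*(-880) = -249920)
(f - 2815182) + 1/(-1552883 - 3000204) = (-249920 - 2815182) + 1/(-1552883 - 3000204) = -3065102 + 1/(-4553087) = -3065102 - 1/4553087 = -13955676069875/4553087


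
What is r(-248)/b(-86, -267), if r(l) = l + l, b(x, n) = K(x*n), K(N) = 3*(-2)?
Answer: 248/3 ≈ 82.667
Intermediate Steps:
K(N) = -6
b(x, n) = -6
r(l) = 2*l
r(-248)/b(-86, -267) = (2*(-248))/(-6) = -496*(-1/6) = 248/3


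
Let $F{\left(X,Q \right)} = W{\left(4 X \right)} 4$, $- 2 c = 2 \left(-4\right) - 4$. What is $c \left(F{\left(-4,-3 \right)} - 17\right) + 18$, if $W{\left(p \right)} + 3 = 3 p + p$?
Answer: $-1692$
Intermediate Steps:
$W{\left(p \right)} = -3 + 4 p$ ($W{\left(p \right)} = -3 + \left(3 p + p\right) = -3 + 4 p$)
$c = 6$ ($c = - \frac{2 \left(-4\right) - 4}{2} = - \frac{-8 - 4}{2} = \left(- \frac{1}{2}\right) \left(-12\right) = 6$)
$F{\left(X,Q \right)} = -12 + 64 X$ ($F{\left(X,Q \right)} = \left(-3 + 4 \cdot 4 X\right) 4 = \left(-3 + 16 X\right) 4 = -12 + 64 X$)
$c \left(F{\left(-4,-3 \right)} - 17\right) + 18 = 6 \left(\left(-12 + 64 \left(-4\right)\right) - 17\right) + 18 = 6 \left(\left(-12 - 256\right) - 17\right) + 18 = 6 \left(-268 - 17\right) + 18 = 6 \left(-285\right) + 18 = -1710 + 18 = -1692$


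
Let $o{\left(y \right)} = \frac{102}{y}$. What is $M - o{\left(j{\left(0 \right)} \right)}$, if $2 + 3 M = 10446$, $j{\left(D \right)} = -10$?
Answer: $\frac{52373}{15} \approx 3491.5$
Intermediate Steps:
$M = \frac{10444}{3}$ ($M = - \frac{2}{3} + \frac{1}{3} \cdot 10446 = - \frac{2}{3} + 3482 = \frac{10444}{3} \approx 3481.3$)
$M - o{\left(j{\left(0 \right)} \right)} = \frac{10444}{3} - \frac{102}{-10} = \frac{10444}{3} - 102 \left(- \frac{1}{10}\right) = \frac{10444}{3} - - \frac{51}{5} = \frac{10444}{3} + \frac{51}{5} = \frac{52373}{15}$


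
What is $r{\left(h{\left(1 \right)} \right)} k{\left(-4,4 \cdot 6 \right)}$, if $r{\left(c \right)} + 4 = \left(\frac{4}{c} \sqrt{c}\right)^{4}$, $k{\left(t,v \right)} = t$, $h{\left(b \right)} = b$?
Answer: $-1008$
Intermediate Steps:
$r{\left(c \right)} = -4 + \frac{256}{c^{2}}$ ($r{\left(c \right)} = -4 + \left(\frac{4}{c} \sqrt{c}\right)^{4} = -4 + \left(\frac{4}{\sqrt{c}}\right)^{4} = -4 + \frac{256}{c^{2}}$)
$r{\left(h{\left(1 \right)} \right)} k{\left(-4,4 \cdot 6 \right)} = \left(-4 + 256 \cdot 1^{-2}\right) \left(-4\right) = \left(-4 + 256 \cdot 1\right) \left(-4\right) = \left(-4 + 256\right) \left(-4\right) = 252 \left(-4\right) = -1008$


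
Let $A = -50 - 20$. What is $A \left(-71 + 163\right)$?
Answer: $-6440$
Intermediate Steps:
$A = -70$ ($A = -50 - 20 = -70$)
$A \left(-71 + 163\right) = - 70 \left(-71 + 163\right) = \left(-70\right) 92 = -6440$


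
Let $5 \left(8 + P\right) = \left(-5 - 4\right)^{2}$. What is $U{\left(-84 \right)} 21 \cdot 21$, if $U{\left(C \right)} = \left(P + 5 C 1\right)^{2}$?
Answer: $\frac{1869611121}{25} \approx 7.4784 \cdot 10^{7}$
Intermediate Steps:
$P = \frac{41}{5}$ ($P = -8 + \frac{\left(-5 - 4\right)^{2}}{5} = -8 + \frac{\left(-9\right)^{2}}{5} = -8 + \frac{1}{5} \cdot 81 = -8 + \frac{81}{5} = \frac{41}{5} \approx 8.2$)
$U{\left(C \right)} = \left(\frac{41}{5} + 5 C\right)^{2}$ ($U{\left(C \right)} = \left(\frac{41}{5} + 5 C 1\right)^{2} = \left(\frac{41}{5} + 5 C\right)^{2}$)
$U{\left(-84 \right)} 21 \cdot 21 = \frac{\left(41 + 25 \left(-84\right)\right)^{2}}{25} \cdot 21 \cdot 21 = \frac{\left(41 - 2100\right)^{2}}{25} \cdot 441 = \frac{\left(-2059\right)^{2}}{25} \cdot 441 = \frac{1}{25} \cdot 4239481 \cdot 441 = \frac{4239481}{25} \cdot 441 = \frac{1869611121}{25}$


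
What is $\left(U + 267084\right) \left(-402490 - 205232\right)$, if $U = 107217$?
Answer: $-227470952322$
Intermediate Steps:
$\left(U + 267084\right) \left(-402490 - 205232\right) = \left(107217 + 267084\right) \left(-402490 - 205232\right) = 374301 \left(-607722\right) = -227470952322$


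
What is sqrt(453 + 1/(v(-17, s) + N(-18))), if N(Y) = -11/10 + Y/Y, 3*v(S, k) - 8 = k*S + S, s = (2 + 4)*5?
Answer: sqrt(1357334223)/1731 ≈ 21.284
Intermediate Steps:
s = 30 (s = 6*5 = 30)
v(S, k) = 8/3 + S/3 + S*k/3 (v(S, k) = 8/3 + (k*S + S)/3 = 8/3 + (S*k + S)/3 = 8/3 + (S + S*k)/3 = 8/3 + (S/3 + S*k/3) = 8/3 + S/3 + S*k/3)
N(Y) = -1/10 (N(Y) = -11*1/10 + 1 = -11/10 + 1 = -1/10)
sqrt(453 + 1/(v(-17, s) + N(-18))) = sqrt(453 + 1/((8/3 + (1/3)*(-17) + (1/3)*(-17)*30) - 1/10)) = sqrt(453 + 1/((8/3 - 17/3 - 170) - 1/10)) = sqrt(453 + 1/(-173 - 1/10)) = sqrt(453 + 1/(-1731/10)) = sqrt(453 - 10/1731) = sqrt(784133/1731) = sqrt(1357334223)/1731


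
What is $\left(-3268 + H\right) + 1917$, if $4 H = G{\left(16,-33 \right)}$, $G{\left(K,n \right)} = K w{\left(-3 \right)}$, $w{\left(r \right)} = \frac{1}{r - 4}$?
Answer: $- \frac{9461}{7} \approx -1351.6$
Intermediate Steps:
$w{\left(r \right)} = \frac{1}{-4 + r}$
$G{\left(K,n \right)} = - \frac{K}{7}$ ($G{\left(K,n \right)} = \frac{K}{-4 - 3} = \frac{K}{-7} = K \left(- \frac{1}{7}\right) = - \frac{K}{7}$)
$H = - \frac{4}{7}$ ($H = \frac{\left(- \frac{1}{7}\right) 16}{4} = \frac{1}{4} \left(- \frac{16}{7}\right) = - \frac{4}{7} \approx -0.57143$)
$\left(-3268 + H\right) + 1917 = \left(-3268 - \frac{4}{7}\right) + 1917 = - \frac{22880}{7} + 1917 = - \frac{9461}{7}$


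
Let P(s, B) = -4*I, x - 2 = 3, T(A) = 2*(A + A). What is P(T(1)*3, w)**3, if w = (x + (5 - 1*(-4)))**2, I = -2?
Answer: 512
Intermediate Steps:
T(A) = 4*A (T(A) = 2*(2*A) = 4*A)
x = 5 (x = 2 + 3 = 5)
w = 196 (w = (5 + (5 - 1*(-4)))**2 = (5 + (5 + 4))**2 = (5 + 9)**2 = 14**2 = 196)
P(s, B) = 8 (P(s, B) = -4*(-2) = 8)
P(T(1)*3, w)**3 = 8**3 = 512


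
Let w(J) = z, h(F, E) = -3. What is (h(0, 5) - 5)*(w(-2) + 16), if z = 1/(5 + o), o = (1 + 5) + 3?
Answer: -900/7 ≈ -128.57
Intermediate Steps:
o = 9 (o = 6 + 3 = 9)
z = 1/14 (z = 1/(5 + 9) = 1/14 ≈ 0.071429)
w(J) = 1/14
(h(0, 5) - 5)*(w(-2) + 16) = (-3 - 5)*(1/14 + 16) = -8*225/14 = -900/7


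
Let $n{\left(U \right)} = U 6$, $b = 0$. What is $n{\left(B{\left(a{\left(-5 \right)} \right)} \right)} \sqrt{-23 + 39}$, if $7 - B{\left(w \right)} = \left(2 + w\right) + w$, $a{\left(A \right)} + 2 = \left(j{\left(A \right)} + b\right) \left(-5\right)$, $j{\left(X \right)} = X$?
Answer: $-984$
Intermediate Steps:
$a{\left(A \right)} = -2 - 5 A$ ($a{\left(A \right)} = -2 + \left(A + 0\right) \left(-5\right) = -2 + A \left(-5\right) = -2 - 5 A$)
$B{\left(w \right)} = 5 - 2 w$ ($B{\left(w \right)} = 7 - \left(\left(2 + w\right) + w\right) = 7 - \left(2 + 2 w\right) = 5 - 2 w$)
$n{\left(U \right)} = 6 U$
$n{\left(B{\left(a{\left(-5 \right)} \right)} \right)} \sqrt{-23 + 39} = 6 \left(5 - 2 \left(-2 - -25\right)\right) \sqrt{-23 + 39} = 6 \left(5 - 2 \left(-2 + 25\right)\right) \sqrt{16} = 6 \left(5 - 46\right) 4 = 6 \left(-41\right) 4 = \left(-246\right) 4 = -984$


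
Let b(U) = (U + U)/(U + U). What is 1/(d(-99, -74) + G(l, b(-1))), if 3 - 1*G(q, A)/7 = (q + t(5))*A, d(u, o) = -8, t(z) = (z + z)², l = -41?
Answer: -1/400 ≈ -0.0025000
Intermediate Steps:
t(z) = 4*z² (t(z) = (2*z)² = 4*z²)
b(U) = 1 (b(U) = (2*U)/((2*U)) = (2*U)*(1/(2*U)) = 1)
G(q, A) = 21 - 7*A*(100 + q) (G(q, A) = 21 - 7*(q + 4*5²)*A = 21 - 7*(q + 4*25)*A = 21 - 7*(q + 100)*A = 21 - 7*(100 + q)*A = 21 - 7*A*(100 + q))
1/(d(-99, -74) + G(l, b(-1))) = 1/(-8 + (21 - 700*1 - 7*1*(-41))) = 1/(-8 + (21 - 700 + 287)) = 1/(-8 - 392) = 1/(-400) = -1/400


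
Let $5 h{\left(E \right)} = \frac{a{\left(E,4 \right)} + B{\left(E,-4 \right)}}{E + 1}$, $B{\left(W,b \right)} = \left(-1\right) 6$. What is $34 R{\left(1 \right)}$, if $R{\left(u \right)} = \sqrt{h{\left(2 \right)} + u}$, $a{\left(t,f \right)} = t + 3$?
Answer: $\frac{34 \sqrt{210}}{15} \approx 32.847$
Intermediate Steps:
$a{\left(t,f \right)} = 3 + t$
$B{\left(W,b \right)} = -6$
$h{\left(E \right)} = \frac{-3 + E}{5 \left(1 + E\right)}$ ($h{\left(E \right)} = \frac{\left(\left(3 + E\right) - 6\right) \frac{1}{E + 1}}{5} = \frac{\left(-3 + E\right) \frac{1}{1 + E}}{5} = \frac{\frac{1}{1 + E} \left(-3 + E\right)}{5} = \frac{-3 + E}{5 \left(1 + E\right)}$)
$R{\left(u \right)} = \sqrt{- \frac{1}{15} + u}$ ($R{\left(u \right)} = \sqrt{\frac{-3 + 2}{5 \left(1 + 2\right)} + u} = \sqrt{\frac{1}{5} \cdot \frac{1}{3} \left(-1\right) + u} = \sqrt{- \frac{1}{15} + u}$)
$34 R{\left(1 \right)} = 34 \frac{\sqrt{-15 + 225 \cdot 1}}{15} = 34 \frac{\sqrt{-15 + 225}}{15} = 34 \frac{\sqrt{210}}{15} = \frac{34 \sqrt{210}}{15}$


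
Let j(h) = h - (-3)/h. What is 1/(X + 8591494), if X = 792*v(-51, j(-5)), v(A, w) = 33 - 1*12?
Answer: 1/8608126 ≈ 1.1617e-7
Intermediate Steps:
j(h) = h + 3/h
v(A, w) = 21 (v(A, w) = 33 - 12 = 21)
X = 16632 (X = 792*21 = 16632)
1/(X + 8591494) = 1/(16632 + 8591494) = 1/8608126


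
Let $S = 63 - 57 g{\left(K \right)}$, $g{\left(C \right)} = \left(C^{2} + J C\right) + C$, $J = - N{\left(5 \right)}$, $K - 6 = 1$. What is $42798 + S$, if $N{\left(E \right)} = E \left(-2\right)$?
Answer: $35679$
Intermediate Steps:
$K = 7$ ($K = 6 + 1 = 7$)
$N{\left(E \right)} = - 2 E$
$J = 10$ ($J = - \left(-2\right) 5 = \left(-1\right) \left(-10\right) = 10$)
$g{\left(C \right)} = C^{2} + 11 C$ ($g{\left(C \right)} = \left(C^{2} + 10 C\right) + C = C^{2} + 11 C$)
$S = -7119$ ($S = 63 - 57 \cdot 7 \left(11 + 7\right) = 63 - 57 \cdot 7 \cdot 18 = 63 - 7182 = -7119$)
$42798 + S = 42798 - 7119 = 35679$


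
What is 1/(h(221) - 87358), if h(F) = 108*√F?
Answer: -43679/3814421210 - 27*√221/1907210605 ≈ -1.1661e-5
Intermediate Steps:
1/(h(221) - 87358) = 1/(108*√221 - 87358) = 1/(-87358 + 108*√221)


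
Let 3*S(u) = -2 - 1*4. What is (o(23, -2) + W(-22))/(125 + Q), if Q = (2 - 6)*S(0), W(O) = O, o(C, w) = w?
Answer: -24/133 ≈ -0.18045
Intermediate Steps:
S(u) = -2 (S(u) = (-2 - 1*4)/3 = (-2 - 4)/3 = (1/3)*(-6) = -2)
Q = 8 (Q = (2 - 6)*(-2) = -4*(-2) = 8)
(o(23, -2) + W(-22))/(125 + Q) = (-2 - 22)/(125 + 8) = -24/133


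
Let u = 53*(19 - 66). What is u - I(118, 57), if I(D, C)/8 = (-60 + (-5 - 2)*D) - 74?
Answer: 5189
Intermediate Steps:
I(D, C) = -1072 - 56*D (I(D, C) = 8*((-60 + (-5 - 2)*D) - 74) = 8*((-60 - 7*D) - 74) = 8*(-134 - 7*D) = -1072 - 56*D)
u = -2491 (u = 53*(-47) = -2491)
u - I(118, 57) = -2491 - (-1072 - 56*118) = -2491 - (-1072 - 6608) = -2491 - 1*(-7680) = -2491 + 7680 = 5189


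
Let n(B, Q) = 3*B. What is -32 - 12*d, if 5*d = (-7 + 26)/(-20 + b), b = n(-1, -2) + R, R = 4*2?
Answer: -724/25 ≈ -28.960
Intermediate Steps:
R = 8
b = 5 (b = 3*(-1) + 8 = -3 + 8 = 5)
d = -19/75 (d = ((-7 + 26)/(-20 + 5))/5 = (19/(-15))/5 = (19*(-1/15))/5 = (⅕)*(-19/15) = -19/75 ≈ -0.25333)
-32 - 12*d = -32 - 12*(-19/75) = -32 + 76/25 = -724/25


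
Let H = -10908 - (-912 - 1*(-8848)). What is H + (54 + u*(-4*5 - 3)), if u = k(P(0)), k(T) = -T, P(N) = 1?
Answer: -18767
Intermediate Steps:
u = -1 (u = -1*1 = -1)
H = -18844 (H = -10908 - (-912 + 8848) = -10908 - 1*7936 = -10908 - 7936 = -18844)
H + (54 + u*(-4*5 - 3)) = -18844 + (54 - (-4*5 - 3)) = -18844 + (54 - (-20 - 3)) = -18844 + (54 - 1*(-23)) = -18844 + (54 + 23) = -18844 + 77 = -18767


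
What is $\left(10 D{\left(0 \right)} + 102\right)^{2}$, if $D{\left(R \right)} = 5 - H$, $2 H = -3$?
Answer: $27889$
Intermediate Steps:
$H = - \frac{3}{2}$ ($H = \frac{1}{2} \left(-3\right) = - \frac{3}{2} \approx -1.5$)
$D{\left(R \right)} = \frac{13}{2}$ ($D{\left(R \right)} = 5 - - \frac{3}{2} = 5 + \frac{3}{2} = \frac{13}{2}$)
$\left(10 D{\left(0 \right)} + 102\right)^{2} = \left(10 \cdot \frac{13}{2} + 102\right)^{2} = \left(65 + 102\right)^{2} = 167^{2} = 27889$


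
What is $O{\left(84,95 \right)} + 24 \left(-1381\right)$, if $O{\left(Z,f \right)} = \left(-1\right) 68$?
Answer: $-33212$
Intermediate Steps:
$O{\left(Z,f \right)} = -68$
$O{\left(84,95 \right)} + 24 \left(-1381\right) = -68 + 24 \left(-1381\right) = -68 - 33144 = -33212$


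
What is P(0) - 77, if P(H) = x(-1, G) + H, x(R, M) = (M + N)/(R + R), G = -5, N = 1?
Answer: -75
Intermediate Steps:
x(R, M) = (1 + M)/(2*R) (x(R, M) = (M + 1)/(R + R) = (1 + M)/((2*R)) = (1 + M)*(1/(2*R)) = (1 + M)/(2*R))
P(H) = 2 + H (P(H) = (½)*(1 - 5)/(-1) + H = (½)*(-1)*(-4) + H = 2 + H)
P(0) - 77 = (2 + 0) - 77 = 2 - 77 = -75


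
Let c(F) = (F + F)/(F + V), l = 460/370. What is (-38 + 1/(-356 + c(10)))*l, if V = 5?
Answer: -930005/19684 ≈ -47.247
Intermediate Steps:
l = 46/37 (l = 460*(1/370) = 46/37 ≈ 1.2432)
c(F) = 2*F/(5 + F) (c(F) = (F + F)/(F + 5) = (2*F)/(5 + F) = 2*F/(5 + F))
(-38 + 1/(-356 + c(10)))*l = (-38 + 1/(-356 + 2*10/(5 + 10)))*(46/37) = (-38 + 1/(-356 + 2*10/15))*(46/37) = (-38 + 1/(-356 + 2*10*(1/15)))*(46/37) = (-38 + 1/(-356 + 4/3))*(46/37) = (-38 + 1/(-1064/3))*(46/37) = (-38 - 3/1064)*(46/37) = -40435/1064*46/37 = -930005/19684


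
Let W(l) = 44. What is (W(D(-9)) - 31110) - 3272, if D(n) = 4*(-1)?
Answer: -34338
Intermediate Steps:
D(n) = -4
(W(D(-9)) - 31110) - 3272 = (44 - 31110) - 3272 = -31066 - 3272 = -34338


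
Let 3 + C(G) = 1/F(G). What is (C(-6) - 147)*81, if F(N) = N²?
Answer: -48591/4 ≈ -12148.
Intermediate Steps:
C(G) = -3 + G⁻² (C(G) = -3 + 1/(G²) = -3 + G⁻²)
(C(-6) - 147)*81 = ((-3 + (-6)⁻²) - 147)*81 = ((-3 + 1/36) - 147)*81 = (-107/36 - 147)*81 = -5399/36*81 = -48591/4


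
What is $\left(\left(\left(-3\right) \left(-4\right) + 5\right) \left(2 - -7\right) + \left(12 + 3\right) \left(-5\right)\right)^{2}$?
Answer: $6084$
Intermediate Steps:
$\left(\left(\left(-3\right) \left(-4\right) + 5\right) \left(2 - -7\right) + \left(12 + 3\right) \left(-5\right)\right)^{2} = \left(\left(12 + 5\right) \left(2 + \left(-5 + 12\right)\right) + 15 \left(-5\right)\right)^{2} = \left(17 \left(2 + 7\right) - 75\right)^{2} = \left(17 \cdot 9 - 75\right)^{2} = \left(153 - 75\right)^{2} = 78^{2} = 6084$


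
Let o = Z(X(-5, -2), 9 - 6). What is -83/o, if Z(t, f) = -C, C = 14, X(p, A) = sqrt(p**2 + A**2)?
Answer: 83/14 ≈ 5.9286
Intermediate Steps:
X(p, A) = sqrt(A**2 + p**2)
Z(t, f) = -14 (Z(t, f) = -1*14 = -14)
o = -14
-83/o = -83/(-14) = -83*(-1/14) = 83/14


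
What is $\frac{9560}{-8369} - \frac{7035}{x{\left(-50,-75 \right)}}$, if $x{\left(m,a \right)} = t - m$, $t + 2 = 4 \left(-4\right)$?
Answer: $- \frac{59181835}{267808} \approx -220.99$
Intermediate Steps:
$t = -18$ ($t = -2 + 4 \left(-4\right) = -2 - 16 = -18$)
$x{\left(m,a \right)} = -18 - m$
$\frac{9560}{-8369} - \frac{7035}{x{\left(-50,-75 \right)}} = \frac{9560}{-8369} - \frac{7035}{-18 - -50} = 9560 \left(- \frac{1}{8369}\right) - \frac{7035}{-18 + 50} = - \frac{9560}{8369} - \frac{7035}{32} = - \frac{59181835}{267808}$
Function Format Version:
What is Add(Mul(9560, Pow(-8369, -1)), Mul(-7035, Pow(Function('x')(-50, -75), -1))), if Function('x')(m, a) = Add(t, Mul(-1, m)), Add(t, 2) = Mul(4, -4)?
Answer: Rational(-59181835, 267808) ≈ -220.99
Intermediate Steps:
t = -18 (t = Add(-2, Mul(4, -4)) = Add(-2, -16) = -18)
Function('x')(m, a) = Add(-18, Mul(-1, m))
Add(Mul(9560, Pow(-8369, -1)), Mul(-7035, Pow(Function('x')(-50, -75), -1))) = Add(Mul(9560, Pow(-8369, -1)), Mul(-7035, Pow(Add(-18, Mul(-1, -50)), -1))) = Add(Mul(9560, Rational(-1, 8369)), Mul(-7035, Pow(Add(-18, 50), -1))) = Add(Rational(-9560, 8369), Mul(-7035, Pow(32, -1))) = Add(Rational(-9560, 8369), Mul(-7035, Rational(1, 32))) = Add(Rational(-9560, 8369), Rational(-7035, 32)) = Rational(-59181835, 267808)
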